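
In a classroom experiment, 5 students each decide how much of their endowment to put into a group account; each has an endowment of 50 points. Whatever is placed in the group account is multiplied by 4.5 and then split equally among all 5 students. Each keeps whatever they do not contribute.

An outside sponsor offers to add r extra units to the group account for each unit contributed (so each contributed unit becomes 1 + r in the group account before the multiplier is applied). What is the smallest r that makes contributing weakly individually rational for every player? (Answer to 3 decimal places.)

With matching at rate r, one contributed unit becomes (1 + r) in the group account and returns 4.5 × (1 + r) / 5 to the contributor.
Setting this equal to 1: 1 + r = 5/4.5 = 1.1111.
So the minimum matching rate is r = 1.1111 − 1 = 0.111.

0.111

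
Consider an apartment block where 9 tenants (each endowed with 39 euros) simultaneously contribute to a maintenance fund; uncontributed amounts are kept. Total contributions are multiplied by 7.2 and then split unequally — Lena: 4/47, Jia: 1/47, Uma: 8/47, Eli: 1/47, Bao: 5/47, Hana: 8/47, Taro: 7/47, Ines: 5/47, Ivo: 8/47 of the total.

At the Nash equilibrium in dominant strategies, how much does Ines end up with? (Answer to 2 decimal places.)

158.49 euros

Player j's private return per contributed unit is 7.2 × (j's share). Contributing is weakly dominant for j when that share is at least 1/7.2 = 0.1389, and contributing 0 is dominant otherwise.
The shares above 0.1389 belong to Uma, Hana, Taro and Ivo, contributing 39 each; the remaining 5 contribute 0. Total contributed: 156.
Ines keeps 39 and receives 7.2 × 156 × 5/47 = 119.49 from the maintenance fund, for a payoff of 158.49.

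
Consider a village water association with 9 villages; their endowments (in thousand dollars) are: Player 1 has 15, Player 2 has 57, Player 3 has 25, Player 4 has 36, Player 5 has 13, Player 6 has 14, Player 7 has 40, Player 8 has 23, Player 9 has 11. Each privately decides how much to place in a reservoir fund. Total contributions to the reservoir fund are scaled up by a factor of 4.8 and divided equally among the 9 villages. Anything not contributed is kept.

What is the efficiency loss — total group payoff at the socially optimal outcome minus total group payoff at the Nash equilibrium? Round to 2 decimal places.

889.20 thousand dollars

The private return per contributed unit is 4.8/9 = 0.5333 < 1 for every player regardless of endowment, so the Nash equilibrium is zero contribution and the group total is Σ E_j = 15 + 57 + 25 + 36 + 13 + 14 + 40 + 23 + 11 = 234.
Each contributed unit returns 4.800 to the group, so the social optimum is full contribution by everyone: group total = 4.800 × 234 = 1123.20.
Efficiency loss = (4.800 − 1) × 234 = 889.20.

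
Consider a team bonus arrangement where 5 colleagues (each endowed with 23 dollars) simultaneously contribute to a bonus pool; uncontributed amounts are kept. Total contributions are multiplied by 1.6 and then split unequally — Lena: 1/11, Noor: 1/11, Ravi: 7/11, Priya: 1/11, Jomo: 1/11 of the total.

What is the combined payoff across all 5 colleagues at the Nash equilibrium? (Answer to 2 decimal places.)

A player with share s gets back 1.6·s per unit contributed, so full contribution is dominant for anyone with s > 1/1.6 = 0.6250 and zero contribution is dominant for anyone below.
Ravi alone (share 7/11) is above the threshold, contributing 23; the remaining 4 contribute 0. Total contributed: 23.
The bonus pool pays out 1.6 × 23 = 36.80 in total (split across the unequal shares, but the aggregate is all that matters for the group sum).
The 4 free-riders keep 23 each, adding 92. Group total = 92 + 36.80 = 128.80.

128.80 dollars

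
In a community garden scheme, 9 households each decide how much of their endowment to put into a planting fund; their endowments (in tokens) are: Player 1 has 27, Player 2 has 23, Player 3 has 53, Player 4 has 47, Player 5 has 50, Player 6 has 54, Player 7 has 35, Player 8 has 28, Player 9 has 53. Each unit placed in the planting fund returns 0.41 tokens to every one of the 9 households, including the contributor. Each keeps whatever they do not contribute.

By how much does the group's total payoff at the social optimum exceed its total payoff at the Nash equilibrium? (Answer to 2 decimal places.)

The private return per contributed unit is 0.41 < 1 for everyone, so the Nash equilibrium is zero contribution and the group total is Σ E_j = 27 + 23 + 53 + 47 + 50 + 54 + 35 + 28 + 53 = 370.
Each contributed unit returns 3.690 to the group, so the social optimum is full contribution by everyone: group total = 3.690 × 370 = 1365.30.
Efficiency loss = (3.690 − 1) × 370 = 995.30.

995.30 tokens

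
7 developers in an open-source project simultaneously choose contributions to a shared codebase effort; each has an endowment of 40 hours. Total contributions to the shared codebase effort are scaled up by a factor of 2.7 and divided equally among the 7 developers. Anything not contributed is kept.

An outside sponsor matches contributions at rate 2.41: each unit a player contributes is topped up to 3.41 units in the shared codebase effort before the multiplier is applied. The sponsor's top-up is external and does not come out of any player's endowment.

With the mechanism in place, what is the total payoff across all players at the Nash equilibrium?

2577.96 hours

Under the mechanism each unit contributed yields 2.7 × 3.41 / 7 = 1.3153 back to its contributor per unit of net cost, which exceeds 1, making full contribution the dominant choice for everyone.
At the Nash equilibrium everyone contributes 40. Group total payoff = 2.7 × 3.41 × 280 = 2577.96.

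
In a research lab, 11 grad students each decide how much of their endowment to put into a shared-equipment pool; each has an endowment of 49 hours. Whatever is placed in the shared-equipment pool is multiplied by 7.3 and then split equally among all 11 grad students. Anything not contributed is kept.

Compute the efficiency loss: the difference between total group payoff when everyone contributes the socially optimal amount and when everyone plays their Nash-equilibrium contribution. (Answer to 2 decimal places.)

3395.70 hours

Each contributed unit returns 7.3/11 = 0.6636 to its contributor — below 1 — so contributing 0 is dominant for every player. At the Nash equilibrium everyone keeps their 49, and the group total is 11 × 49 = 539.
Each contributed unit returns 7.300 to the group as a whole (0.6636 to each of 11 players), which exceeds 1, so the social optimum is full contribution: group total = 7.300 × 539 = 3934.70.
Efficiency loss = 3934.70 − 539 = 3395.70.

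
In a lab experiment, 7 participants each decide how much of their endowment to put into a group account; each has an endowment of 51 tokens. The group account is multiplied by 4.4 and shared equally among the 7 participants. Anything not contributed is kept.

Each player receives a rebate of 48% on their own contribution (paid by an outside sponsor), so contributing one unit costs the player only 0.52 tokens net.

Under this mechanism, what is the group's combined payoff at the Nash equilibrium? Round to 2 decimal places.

1742.16 tokens

The effective private return per unit is now (4.4/7) / 0.52 = 1.2088 > 1, so every player's dominant strategy flips to full contribution.
At the Nash equilibrium everyone contributes 51. Group total payoff = 7 × (51 × 0.48 + 4.4 × 51) = 1742.16.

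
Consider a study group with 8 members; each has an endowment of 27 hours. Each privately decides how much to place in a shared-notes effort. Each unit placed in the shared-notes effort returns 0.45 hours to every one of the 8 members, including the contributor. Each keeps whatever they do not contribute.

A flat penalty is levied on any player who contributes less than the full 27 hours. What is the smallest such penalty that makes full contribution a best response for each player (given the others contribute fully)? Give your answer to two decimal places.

Given the others contribute fully, the best deviation is to contribute 0 (any partial contribution still incurs the fine and gives up units whose private return 0.45 is below 1).
Deviating from 27 to 0 saves 27 hours but forfeits the deviator's share of the drop in the shared-notes effort: 0.45 × 27 = 12.15.
So the deviation gain is 27 − 12.15 = 14.85, and the fine must be at least 14.85 hours to wipe it out.

14.85 hours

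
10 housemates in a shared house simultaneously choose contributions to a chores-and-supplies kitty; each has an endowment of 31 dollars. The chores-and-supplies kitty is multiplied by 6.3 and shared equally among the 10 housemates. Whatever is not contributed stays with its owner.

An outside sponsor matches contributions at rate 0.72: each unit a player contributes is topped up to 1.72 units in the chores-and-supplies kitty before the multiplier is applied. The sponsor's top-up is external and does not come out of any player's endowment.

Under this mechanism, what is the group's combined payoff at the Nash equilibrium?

3359.16 dollars

With the mechanism, a contributed unit returns 6.3 × 1.72 / 10 = 1.0836 per unit of net cost to the contributor — now above 1 — so contributing fully is weakly dominant for every player.
At the Nash equilibrium everyone contributes 31. Group total payoff = 6.3 × 1.72 × 310 = 3359.16.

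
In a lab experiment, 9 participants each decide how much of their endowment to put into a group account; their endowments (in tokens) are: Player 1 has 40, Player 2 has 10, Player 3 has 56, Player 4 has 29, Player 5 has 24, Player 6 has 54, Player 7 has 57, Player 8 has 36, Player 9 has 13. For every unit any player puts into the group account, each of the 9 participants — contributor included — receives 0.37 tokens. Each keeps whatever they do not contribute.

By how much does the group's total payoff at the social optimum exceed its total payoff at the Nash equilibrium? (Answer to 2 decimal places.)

The private return per contributed unit is 0.37 < 1 for everyone, so the Nash equilibrium is zero contribution and the group total is Σ E_j = 40 + 10 + 56 + 29 + 24 + 54 + 57 + 36 + 13 = 319.
Each contributed unit returns 3.330 to the group, so the social optimum is full contribution by everyone: group total = 3.330 × 319 = 1062.27.
Efficiency loss = (3.330 − 1) × 319 = 743.27.

743.27 tokens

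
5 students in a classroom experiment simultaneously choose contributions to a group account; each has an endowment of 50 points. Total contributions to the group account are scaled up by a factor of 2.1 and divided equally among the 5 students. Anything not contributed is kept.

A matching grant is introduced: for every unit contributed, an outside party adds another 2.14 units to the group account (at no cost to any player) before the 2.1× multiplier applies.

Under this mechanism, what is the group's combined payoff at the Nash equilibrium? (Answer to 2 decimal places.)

1648.50 points

With the mechanism, a contributed unit returns 2.1 × 3.14 / 5 = 1.3188 per unit of net cost to the contributor — now above 1 — so contributing fully is weakly dominant for every player.
At the Nash equilibrium everyone contributes 50. Group total payoff = 2.1 × 3.14 × 250 = 1648.50.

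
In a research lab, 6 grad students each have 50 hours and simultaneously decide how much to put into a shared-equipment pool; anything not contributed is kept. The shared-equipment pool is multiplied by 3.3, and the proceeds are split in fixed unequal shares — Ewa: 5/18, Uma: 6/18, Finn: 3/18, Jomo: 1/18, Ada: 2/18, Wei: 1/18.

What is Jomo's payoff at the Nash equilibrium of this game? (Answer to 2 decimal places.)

59.17 hours

For player j, contributing a unit is worthwhile iff 3.3 × (j's share) ≥ 1, i.e. iff j's share is at least 0.3030.
Only Uma (6/18) clears that bar, contributing 50; the remaining 5 contribute 0. Total contributed: 50.
Jomo keeps 50 and receives 3.3 × 50 × 1/18 = 9.17 from the shared-equipment pool, for a payoff of 59.17.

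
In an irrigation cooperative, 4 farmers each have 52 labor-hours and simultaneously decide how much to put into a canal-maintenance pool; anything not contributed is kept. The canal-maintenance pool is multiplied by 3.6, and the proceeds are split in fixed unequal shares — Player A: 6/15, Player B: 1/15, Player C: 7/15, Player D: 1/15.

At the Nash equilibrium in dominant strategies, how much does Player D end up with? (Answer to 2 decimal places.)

For player j, contributing a unit is worthwhile iff 3.6 × (j's share) ≥ 1, i.e. iff j's share is at least 0.2778.
Player A and Player C clear that bar, contributing 52 each; the remaining 2 contribute 0. Total contributed: 104.
Player D keeps 52 and receives 3.6 × 104 × 1/15 = 24.96 from the canal-maintenance pool, for a payoff of 76.96.

76.96 labor-hours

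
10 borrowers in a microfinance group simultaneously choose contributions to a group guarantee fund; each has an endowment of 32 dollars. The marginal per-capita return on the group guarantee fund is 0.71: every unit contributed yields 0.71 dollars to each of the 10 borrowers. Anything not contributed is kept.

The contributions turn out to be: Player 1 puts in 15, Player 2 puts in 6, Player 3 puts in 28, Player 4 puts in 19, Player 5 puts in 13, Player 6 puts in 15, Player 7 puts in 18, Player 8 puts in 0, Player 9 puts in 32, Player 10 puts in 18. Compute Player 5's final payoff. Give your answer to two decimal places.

135.44 dollars

Total contributed: 15 + 6 + 28 + 19 + 13 + 15 + 18 + 0 + 32 + 18 = 164.
Each receives 0.71 × 164 = 116.44 from the group guarantee fund.
Player 5 keeps 32 − 13 = 19, so Player 5's payoff is 19 + 116.44 = 135.44.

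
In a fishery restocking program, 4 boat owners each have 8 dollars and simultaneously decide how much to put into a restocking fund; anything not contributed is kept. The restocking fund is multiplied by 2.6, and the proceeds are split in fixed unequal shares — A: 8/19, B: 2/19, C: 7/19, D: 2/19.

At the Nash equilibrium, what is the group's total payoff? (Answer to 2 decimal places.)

44.80 dollars

A player with share s gets back 2.6·s per unit contributed, so full contribution is dominant for anyone with s > 1/2.6 = 0.3846 and zero contribution is dominant for anyone below.
Only A (8/19) clears that bar, contributing 8; the remaining 3 contribute 0. Total contributed: 8.
The restocking fund pays out 2.6 × 8 = 20.80 in total (split across the unequal shares, but the aggregate is all that matters for the group sum).
The 3 free-riders keep 8 each, adding 24. Group total = 24 + 20.80 = 44.80.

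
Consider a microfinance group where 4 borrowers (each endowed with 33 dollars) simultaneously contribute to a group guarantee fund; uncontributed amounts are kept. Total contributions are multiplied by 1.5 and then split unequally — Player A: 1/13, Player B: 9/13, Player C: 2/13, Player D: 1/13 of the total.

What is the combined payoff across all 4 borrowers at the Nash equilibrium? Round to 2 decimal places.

148.50 dollars

Each unit j contributes comes back to j as 1.5 × (j's share), so j prefers to contribute only if that share exceeds 1/1.5 = 0.6667; otherwise keeping the unit dominates.
The only share above 0.6667 is Player B's 9/13, contributing 33; the remaining 3 contribute 0. Total contributed: 33.
The group guarantee fund pays out 1.5 × 33 = 49.50 in total (split across the unequal shares, but the aggregate is all that matters for the group sum).
The 3 free-riders keep 33 each, adding 99. Group total = 99 + 49.50 = 148.50.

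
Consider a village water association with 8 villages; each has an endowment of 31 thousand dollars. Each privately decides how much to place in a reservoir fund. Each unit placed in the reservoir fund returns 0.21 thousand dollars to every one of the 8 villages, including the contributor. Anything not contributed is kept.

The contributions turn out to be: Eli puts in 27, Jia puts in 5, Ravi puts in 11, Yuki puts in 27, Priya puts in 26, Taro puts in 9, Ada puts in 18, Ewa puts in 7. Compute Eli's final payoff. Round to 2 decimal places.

31.30 thousand dollars

Total contributed: 27 + 5 + 11 + 27 + 26 + 9 + 18 + 7 = 130.
Each receives 0.21 × 130 = 27.30 from the reservoir fund.
Eli keeps 31 − 27 = 4, so Eli's payoff is 4 + 27.30 = 31.30.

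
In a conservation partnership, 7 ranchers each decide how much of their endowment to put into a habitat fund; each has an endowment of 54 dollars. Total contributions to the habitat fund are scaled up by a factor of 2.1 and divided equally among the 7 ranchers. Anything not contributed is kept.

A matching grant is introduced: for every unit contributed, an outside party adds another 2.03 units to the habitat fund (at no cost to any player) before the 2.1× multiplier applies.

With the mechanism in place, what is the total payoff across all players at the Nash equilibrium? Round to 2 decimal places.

With the mechanism, a contributed unit returns 2.1 × 3.03 / 7 = 0.9090 per unit of net cost — still below 1 — so contributing 0 remains dominant for every player.
At the Nash equilibrium no one contributes; group total payoff = 7 × 54 = 378.

378.00 dollars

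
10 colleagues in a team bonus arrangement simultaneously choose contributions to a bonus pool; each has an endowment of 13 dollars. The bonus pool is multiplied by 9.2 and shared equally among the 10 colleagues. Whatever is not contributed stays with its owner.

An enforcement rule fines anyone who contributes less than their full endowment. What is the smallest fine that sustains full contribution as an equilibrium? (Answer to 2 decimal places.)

1.04 dollars

Given the others contribute fully, the best deviation is to contribute 0 (any partial contribution still incurs the fine and gives up units whose private return 0.9200 is below 1).
Deviating from 13 to 0 saves 13 dollars but forfeits the deviator's share of the drop in the bonus pool: 9.2/10 × 13 = 11.96.
So the deviation gain is 13 − 11.96 = 1.04, and the fine must be at least 1.04 dollars to wipe it out.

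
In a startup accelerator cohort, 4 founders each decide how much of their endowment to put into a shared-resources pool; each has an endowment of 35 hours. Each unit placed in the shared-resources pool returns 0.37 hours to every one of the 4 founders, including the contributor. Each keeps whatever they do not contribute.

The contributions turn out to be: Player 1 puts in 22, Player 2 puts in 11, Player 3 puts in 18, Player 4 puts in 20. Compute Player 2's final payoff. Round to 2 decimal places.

50.27 hours

Total contributed: 22 + 11 + 18 + 20 = 71.
Each receives 0.37 × 71 = 26.27 from the shared-resources pool.
Player 2 keeps 35 − 11 = 24, so Player 2's payoff is 24 + 26.27 = 50.27.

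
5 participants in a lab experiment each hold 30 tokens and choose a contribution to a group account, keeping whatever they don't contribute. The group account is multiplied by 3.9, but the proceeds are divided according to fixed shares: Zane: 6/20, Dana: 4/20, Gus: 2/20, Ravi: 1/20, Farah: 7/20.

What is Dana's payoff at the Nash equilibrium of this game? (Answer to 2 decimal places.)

76.80 tokens

Player j's private return per contributed unit is 3.9 × (j's share). Contributing is weakly dominant for j when that share is at least 1/3.9 = 0.2564, and contributing 0 is dominant otherwise.
The shares above 0.2564 belong to Zane and Farah, contributing 30 each; the remaining 3 contribute 0. Total contributed: 60.
Dana keeps 30 and receives 3.9 × 60 × 4/20 = 46.80 from the group account, for a payoff of 76.80.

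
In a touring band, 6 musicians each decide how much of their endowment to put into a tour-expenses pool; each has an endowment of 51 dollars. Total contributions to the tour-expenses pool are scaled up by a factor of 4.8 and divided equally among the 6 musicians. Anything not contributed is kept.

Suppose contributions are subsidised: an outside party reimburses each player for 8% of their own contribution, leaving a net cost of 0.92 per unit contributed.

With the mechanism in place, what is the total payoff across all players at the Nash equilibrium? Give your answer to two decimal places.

306.00 dollars

Even with the mechanism, each unit contributed returns only (4.8/6) / 0.92 = 0.8696 per unit of net cost, so contributing nothing is still dominant.
At the Nash equilibrium no one contributes; group total payoff = 6 × 51 = 306.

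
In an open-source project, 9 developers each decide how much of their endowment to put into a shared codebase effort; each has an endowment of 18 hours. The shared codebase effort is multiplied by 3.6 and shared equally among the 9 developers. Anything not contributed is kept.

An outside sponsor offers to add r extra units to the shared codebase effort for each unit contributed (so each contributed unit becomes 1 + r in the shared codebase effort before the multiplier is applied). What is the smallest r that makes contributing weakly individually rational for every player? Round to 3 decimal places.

1.500

With matching at rate r, one contributed unit becomes (1 + r) in the shared codebase effort and returns 3.6 × (1 + r) / 9 to the contributor.
Setting this equal to 1: 1 + r = 9/3.6 = 2.5000.
So the minimum matching rate is r = 2.5000 − 1 = 1.500.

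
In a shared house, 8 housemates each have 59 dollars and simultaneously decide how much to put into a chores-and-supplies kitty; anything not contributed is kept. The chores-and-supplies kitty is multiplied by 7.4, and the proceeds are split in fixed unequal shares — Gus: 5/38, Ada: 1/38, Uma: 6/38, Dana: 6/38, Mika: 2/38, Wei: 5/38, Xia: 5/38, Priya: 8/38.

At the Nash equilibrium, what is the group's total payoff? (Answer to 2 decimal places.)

1604.80 dollars

A player with share s gets back 7.4·s per unit contributed, so full contribution is dominant for anyone with s > 1/7.4 = 0.1351 and zero contribution is dominant for anyone below.
Uma, Dana and Priya are above the threshold, contributing 59 each; the remaining 5 contribute 0. Total contributed: 177.
The chores-and-supplies kitty pays out 7.4 × 177 = 1309.80 in total (split across the unequal shares, but the aggregate is all that matters for the group sum).
The 5 free-riders keep 59 each, adding 295. Group total = 295 + 1309.80 = 1604.80.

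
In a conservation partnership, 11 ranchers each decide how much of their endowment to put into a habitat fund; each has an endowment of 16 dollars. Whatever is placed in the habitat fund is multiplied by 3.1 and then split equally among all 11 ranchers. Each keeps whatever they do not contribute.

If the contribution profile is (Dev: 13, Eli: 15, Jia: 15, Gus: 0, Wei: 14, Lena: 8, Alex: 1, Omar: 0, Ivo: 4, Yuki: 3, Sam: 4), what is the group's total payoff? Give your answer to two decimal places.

Total contributed: 13 + 15 + 15 + 0 + 14 + 8 + 1 + 0 + 4 + 3 + 4 = 77; total kept: 11 × 16 − 77 = 99.
The habitat fund pays out 3.1 × 77 = 238.70 in aggregate.
Group total = 99 + 238.70 = 337.70.

337.70 dollars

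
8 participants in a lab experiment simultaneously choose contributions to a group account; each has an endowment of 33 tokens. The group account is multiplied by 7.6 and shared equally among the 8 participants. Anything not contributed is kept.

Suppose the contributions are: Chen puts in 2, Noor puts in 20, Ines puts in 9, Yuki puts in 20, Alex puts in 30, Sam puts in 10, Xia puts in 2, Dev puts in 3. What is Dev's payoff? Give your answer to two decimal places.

Total contributed: 2 + 20 + 9 + 20 + 30 + 10 + 2 + 3 = 96.
Each receives 7.6 × 96 / 8 = 91.20 from the group account.
Dev keeps 33 − 3 = 30, so Dev's payoff is 30 + 91.20 = 121.20.

121.20 tokens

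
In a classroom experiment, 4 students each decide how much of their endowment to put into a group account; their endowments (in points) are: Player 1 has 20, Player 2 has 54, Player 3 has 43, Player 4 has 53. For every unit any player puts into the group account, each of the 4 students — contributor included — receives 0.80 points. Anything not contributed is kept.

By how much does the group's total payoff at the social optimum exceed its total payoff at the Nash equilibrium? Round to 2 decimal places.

The private return per contributed unit is 0.80 < 1 for everyone, so the Nash equilibrium is zero contribution and the group total is Σ E_j = 20 + 54 + 43 + 53 = 170.
Each contributed unit returns 3.200 to the group, so the social optimum is full contribution by everyone: group total = 3.200 × 170 = 544.00.
Efficiency loss = (3.200 − 1) × 170 = 374.00.

374.00 points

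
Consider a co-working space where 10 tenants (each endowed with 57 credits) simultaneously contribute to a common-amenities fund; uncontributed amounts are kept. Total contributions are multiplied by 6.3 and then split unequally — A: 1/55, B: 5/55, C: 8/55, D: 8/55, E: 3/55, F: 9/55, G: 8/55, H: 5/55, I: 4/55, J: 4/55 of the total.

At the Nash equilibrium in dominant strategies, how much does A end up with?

Each unit j contributes comes back to j as 6.3 × (j's share), so j prefers to contribute only if that share exceeds 1/6.3 = 0.1587; otherwise keeping the unit dominates.
The only share above 0.1587 is F's 9/55, contributing 57; the remaining 9 contribute 0. Total contributed: 57.
A keeps 57 and receives 6.3 × 57 × 1/55 = 6.53 from the common-amenities fund, for a payoff of 63.53.

63.53 credits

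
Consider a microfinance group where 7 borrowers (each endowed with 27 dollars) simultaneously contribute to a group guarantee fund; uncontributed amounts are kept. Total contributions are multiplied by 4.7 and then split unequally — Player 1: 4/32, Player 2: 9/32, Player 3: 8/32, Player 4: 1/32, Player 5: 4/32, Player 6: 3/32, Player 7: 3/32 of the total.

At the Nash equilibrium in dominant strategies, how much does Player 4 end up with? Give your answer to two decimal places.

A player with share s gets back 4.7·s per unit contributed, so full contribution is dominant for anyone with s > 1/4.7 = 0.2128 and zero contribution is dominant for anyone below.
Player 2 and Player 3 clear that bar, contributing 27 each; the remaining 5 contribute 0. Total contributed: 54.
Player 4 keeps 27 and receives 4.7 × 54 × 1/32 = 7.93 from the group guarantee fund, for a payoff of 34.93.

34.93 dollars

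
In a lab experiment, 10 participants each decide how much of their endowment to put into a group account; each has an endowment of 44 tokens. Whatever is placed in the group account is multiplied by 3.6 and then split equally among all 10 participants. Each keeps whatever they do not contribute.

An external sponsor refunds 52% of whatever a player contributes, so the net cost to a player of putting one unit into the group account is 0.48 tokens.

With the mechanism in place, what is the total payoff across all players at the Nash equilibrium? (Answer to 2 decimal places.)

440.00 tokens

Even with the mechanism, each unit contributed returns only (3.6/10) / 0.48 = 0.7500 per unit of net cost, so contributing nothing is still dominant.
Everyone keeps their endowment and the group total is 10 × 44 = 440.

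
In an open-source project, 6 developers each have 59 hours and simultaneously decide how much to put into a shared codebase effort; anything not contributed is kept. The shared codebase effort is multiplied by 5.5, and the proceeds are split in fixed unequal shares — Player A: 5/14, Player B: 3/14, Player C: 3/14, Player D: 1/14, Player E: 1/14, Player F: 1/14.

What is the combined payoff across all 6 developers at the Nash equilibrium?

Player j's private return per contributed unit is 5.5 × (j's share). Contributing is weakly dominant for j when that share is at least 1/5.5 = 0.1818, and contributing 0 is dominant otherwise.
The shares above 0.1818 belong to Player A, Player B and Player C, contributing 59 each; the remaining 3 contribute 0. Total contributed: 177.
The shared codebase effort pays out 5.5 × 177 = 973.50 in total (split across the unequal shares, but the aggregate is all that matters for the group sum).
The 3 free-riders keep 59 each, adding 177. Group total = 177 + 973.50 = 1150.50.

1150.50 hours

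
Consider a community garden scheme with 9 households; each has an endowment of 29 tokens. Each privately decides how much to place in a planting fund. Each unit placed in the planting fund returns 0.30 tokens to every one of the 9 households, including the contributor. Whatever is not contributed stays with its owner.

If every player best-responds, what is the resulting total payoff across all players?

261.00 tokens

The private return per contributed unit is 0.30 < 1, so contributing 0 is dominant for every player. At the Nash equilibrium everyone keeps their 29, and the group total is 9 × 29 = 261.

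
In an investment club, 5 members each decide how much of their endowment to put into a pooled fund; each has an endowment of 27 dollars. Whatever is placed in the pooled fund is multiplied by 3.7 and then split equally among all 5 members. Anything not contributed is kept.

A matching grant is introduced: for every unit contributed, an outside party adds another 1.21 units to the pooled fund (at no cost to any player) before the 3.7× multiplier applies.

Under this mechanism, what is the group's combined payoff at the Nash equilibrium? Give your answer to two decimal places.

1103.90 dollars

Under the mechanism each unit contributed yields 3.7 × 2.21 / 5 = 1.6354 back to its contributor per unit of net cost, which exceeds 1, making full contribution the dominant choice for everyone.
So the Nash equilibrium is full contribution by all 5; the group earns 3.7 × 2.21 × 135 = 1103.90.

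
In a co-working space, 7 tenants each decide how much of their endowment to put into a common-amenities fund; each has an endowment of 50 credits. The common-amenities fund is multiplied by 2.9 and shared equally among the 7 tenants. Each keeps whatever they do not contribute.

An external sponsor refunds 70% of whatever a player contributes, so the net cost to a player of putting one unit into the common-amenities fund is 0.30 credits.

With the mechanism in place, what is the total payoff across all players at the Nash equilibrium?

Under the mechanism each unit contributed yields (2.9/7) / 0.30 = 1.3810 back to its contributor per unit of net cost, which exceeds 1, making full contribution the dominant choice for everyone.
At the Nash equilibrium everyone contributes 50. Group total payoff = 7 × (50 × 0.70 + 2.9 × 50) = 1260.00.

1260.00 credits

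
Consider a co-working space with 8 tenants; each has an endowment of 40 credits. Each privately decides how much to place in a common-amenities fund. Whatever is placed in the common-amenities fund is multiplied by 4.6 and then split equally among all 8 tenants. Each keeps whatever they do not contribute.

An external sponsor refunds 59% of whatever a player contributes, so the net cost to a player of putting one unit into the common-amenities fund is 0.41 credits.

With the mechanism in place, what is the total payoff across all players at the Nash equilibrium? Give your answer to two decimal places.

With the mechanism, a contributed unit returns (4.6/8) / 0.41 = 1.4024 per unit of net cost to the contributor — now above 1 — so contributing fully is weakly dominant for every player.
So the Nash equilibrium is full contribution by all 8; the group earns 8 × (40 × 0.59 + 4.6 × 40) = 1660.80.

1660.80 credits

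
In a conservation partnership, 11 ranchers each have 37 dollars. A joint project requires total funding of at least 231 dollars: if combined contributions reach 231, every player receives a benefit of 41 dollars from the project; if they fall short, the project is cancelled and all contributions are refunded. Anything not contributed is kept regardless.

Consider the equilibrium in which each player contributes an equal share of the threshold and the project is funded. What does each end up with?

57 dollars

Equal share of the threshold: 231/11 = 21.
At this profile no one gains by cutting their contribution: any cut drops the total below 231, the project is cancelled, contributions are refunded, and the deviator ends with 37, which is less than 37 − 21 + 41 = 57. Contributing more than 21 just wastes the excess. So contributing exactly 21 is a best response.
Each player's payoff: 37 − 21 + 41 = 57.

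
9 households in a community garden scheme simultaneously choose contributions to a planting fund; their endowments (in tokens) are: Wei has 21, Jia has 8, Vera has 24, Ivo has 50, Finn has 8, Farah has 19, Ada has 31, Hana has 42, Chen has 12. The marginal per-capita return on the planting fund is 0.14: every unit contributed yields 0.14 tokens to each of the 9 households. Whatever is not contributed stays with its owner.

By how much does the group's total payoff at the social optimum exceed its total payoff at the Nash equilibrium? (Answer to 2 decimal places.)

The private return per contributed unit is 0.14 < 1 for everyone, so the Nash equilibrium is zero contribution and the group total is Σ E_j = 21 + 8 + 24 + 50 + 8 + 19 + 31 + 42 + 12 = 215.
Each contributed unit returns 1.260 to the group, so the social optimum is full contribution by everyone: group total = 1.260 × 215 = 270.90.
Efficiency loss = (1.260 − 1) × 215 = 55.90.

55.90 tokens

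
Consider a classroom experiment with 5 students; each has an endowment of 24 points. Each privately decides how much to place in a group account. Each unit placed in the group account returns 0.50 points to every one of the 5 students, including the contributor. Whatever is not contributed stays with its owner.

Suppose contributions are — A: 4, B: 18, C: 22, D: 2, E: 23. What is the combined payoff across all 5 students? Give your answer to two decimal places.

Total contributed: 4 + 18 + 22 + 2 + 23 = 69; total kept: 5 × 24 − 69 = 51.
The group account pays out 0.50 × 5 × 69 = 172.50 in aggregate.
Group total = 51 + 172.50 = 223.50.

223.50 points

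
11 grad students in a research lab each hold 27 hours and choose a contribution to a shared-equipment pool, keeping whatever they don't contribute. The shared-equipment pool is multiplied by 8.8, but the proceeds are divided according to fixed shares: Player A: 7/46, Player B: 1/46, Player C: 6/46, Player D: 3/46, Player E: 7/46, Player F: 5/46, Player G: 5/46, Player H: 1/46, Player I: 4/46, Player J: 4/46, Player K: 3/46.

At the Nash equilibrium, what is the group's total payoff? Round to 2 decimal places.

928.80 hours

For player j, contributing a unit is worthwhile iff 8.8 × (j's share) ≥ 1, i.e. iff j's share is at least 0.1136.
The shares above 0.1136 belong to Player A, Player C and Player E, contributing 27 each; the remaining 8 contribute 0. Total contributed: 81.
The shared-equipment pool pays out 8.8 × 81 = 712.80 in total (split across the unequal shares, but the aggregate is all that matters for the group sum).
The 8 free-riders keep 27 each, adding 216. Group total = 216 + 712.80 = 928.80.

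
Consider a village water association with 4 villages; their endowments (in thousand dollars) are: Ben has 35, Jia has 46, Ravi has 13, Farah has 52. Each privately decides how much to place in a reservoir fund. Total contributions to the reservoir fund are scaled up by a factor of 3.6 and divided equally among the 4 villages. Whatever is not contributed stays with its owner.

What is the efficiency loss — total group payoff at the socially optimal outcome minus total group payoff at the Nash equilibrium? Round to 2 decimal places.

379.60 thousand dollars

The private return per contributed unit is 3.6/4 = 0.9000 < 1 for every player regardless of endowment, so the Nash equilibrium is zero contribution and the group total is Σ E_j = 35 + 46 + 13 + 52 = 146.
Each contributed unit returns 3.600 to the group, so the social optimum is full contribution by everyone: group total = 3.600 × 146 = 525.60.
Efficiency loss = (3.600 − 1) × 146 = 379.60.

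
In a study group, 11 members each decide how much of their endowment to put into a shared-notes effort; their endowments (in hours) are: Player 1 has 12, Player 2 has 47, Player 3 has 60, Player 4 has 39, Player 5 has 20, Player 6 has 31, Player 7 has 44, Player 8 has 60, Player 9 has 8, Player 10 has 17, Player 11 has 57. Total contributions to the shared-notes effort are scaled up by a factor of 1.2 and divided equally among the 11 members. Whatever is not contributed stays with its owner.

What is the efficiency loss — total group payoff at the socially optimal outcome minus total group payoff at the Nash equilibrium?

The private return per contributed unit is 1.2/11 = 0.1091 < 1 for every player regardless of endowment, so the Nash equilibrium is zero contribution and the group total is Σ E_j = 12 + 47 + 60 + 39 + 20 + 31 + 44 + 60 + 8 + 17 + 57 = 395.
Each contributed unit returns 1.200 to the group, so the social optimum is full contribution by everyone: group total = 1.200 × 395 = 474.00.
Efficiency loss = (1.200 − 1) × 395 = 79.00.

79.00 hours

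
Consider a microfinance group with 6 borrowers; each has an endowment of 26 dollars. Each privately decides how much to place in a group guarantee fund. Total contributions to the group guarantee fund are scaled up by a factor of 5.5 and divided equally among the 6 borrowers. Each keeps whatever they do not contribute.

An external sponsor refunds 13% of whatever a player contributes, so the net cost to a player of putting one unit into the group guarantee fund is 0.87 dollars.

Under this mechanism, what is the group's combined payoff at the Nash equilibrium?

Under the mechanism each unit contributed yields (5.5/6) / 0.87 = 1.0536 back to its contributor per unit of net cost, which exceeds 1, making full contribution the dominant choice for everyone.
At the Nash equilibrium everyone contributes 26. Group total payoff = 6 × (26 × 0.13 + 5.5 × 26) = 878.28.

878.28 dollars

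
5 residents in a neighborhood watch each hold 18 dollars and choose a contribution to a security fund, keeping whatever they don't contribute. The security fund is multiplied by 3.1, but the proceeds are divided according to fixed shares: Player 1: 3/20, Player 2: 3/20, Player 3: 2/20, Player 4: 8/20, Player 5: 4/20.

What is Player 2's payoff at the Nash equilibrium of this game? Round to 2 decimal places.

Each unit j contributes comes back to j as 3.1 × (j's share), so j prefers to contribute only if that share exceeds 1/3.1 = 0.3226; otherwise keeping the unit dominates.
The only share above 0.3226 is Player 4's 8/20, contributing 18; the remaining 4 contribute 0. Total contributed: 18.
Player 2 keeps 18 and receives 3.1 × 18 × 3/20 = 8.37 from the security fund, for a payoff of 26.37.

26.37 dollars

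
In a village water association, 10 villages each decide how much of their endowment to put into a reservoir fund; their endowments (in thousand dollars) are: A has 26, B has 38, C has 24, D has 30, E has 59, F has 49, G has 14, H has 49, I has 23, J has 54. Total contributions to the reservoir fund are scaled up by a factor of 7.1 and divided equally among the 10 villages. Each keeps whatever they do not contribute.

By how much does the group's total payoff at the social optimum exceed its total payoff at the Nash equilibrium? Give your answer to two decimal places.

2232.60 thousand dollars

The private return per contributed unit is 7.1/10 = 0.7100 < 1 for every player regardless of endowment, so the Nash equilibrium is zero contribution and the group total is Σ E_j = 26 + 38 + 24 + 30 + 59 + 49 + 14 + 49 + 23 + 54 = 366.
Each contributed unit returns 7.100 to the group, so the social optimum is full contribution by everyone: group total = 7.100 × 366 = 2598.60.
Efficiency loss = (7.100 − 1) × 366 = 2232.60.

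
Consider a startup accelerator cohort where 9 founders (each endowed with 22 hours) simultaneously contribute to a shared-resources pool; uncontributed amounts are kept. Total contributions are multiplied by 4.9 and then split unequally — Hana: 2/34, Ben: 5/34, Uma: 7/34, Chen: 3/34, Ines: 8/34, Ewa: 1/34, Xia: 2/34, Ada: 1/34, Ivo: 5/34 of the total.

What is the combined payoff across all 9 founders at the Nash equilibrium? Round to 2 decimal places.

369.60 hours

For player j, contributing a unit is worthwhile iff 4.9 × (j's share) ≥ 1, i.e. iff j's share is at least 0.2041.
Uma and Ines clear that bar, contributing 22 each; the remaining 7 contribute 0. Total contributed: 44.
The shared-resources pool pays out 4.9 × 44 = 215.60 in total (split across the unequal shares, but the aggregate is all that matters for the group sum).
The 7 free-riders keep 22 each, adding 154. Group total = 154 + 215.60 = 369.60.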